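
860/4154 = 430/2077 = 0.21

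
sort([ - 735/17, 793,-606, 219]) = [-606,-735/17,219, 793] 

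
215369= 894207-678838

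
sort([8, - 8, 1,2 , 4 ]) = [ - 8, 1,2, 4, 8 ]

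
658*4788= 3150504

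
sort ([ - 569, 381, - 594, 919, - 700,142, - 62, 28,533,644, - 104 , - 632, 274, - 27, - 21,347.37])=[ - 700,-632, - 594,-569, - 104, - 62, - 27,-21, 28, 142,  274, 347.37, 381, 533,644, 919]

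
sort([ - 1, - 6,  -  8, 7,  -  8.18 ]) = [ - 8.18,-8, - 6,- 1, 7]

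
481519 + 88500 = 570019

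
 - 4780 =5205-9985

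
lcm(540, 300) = 2700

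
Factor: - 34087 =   -  89^1*383^1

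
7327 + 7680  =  15007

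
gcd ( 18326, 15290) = 22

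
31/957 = 31/957=0.03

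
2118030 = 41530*51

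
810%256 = 42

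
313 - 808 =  - 495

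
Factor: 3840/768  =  5^1 = 5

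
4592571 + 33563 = 4626134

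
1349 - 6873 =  - 5524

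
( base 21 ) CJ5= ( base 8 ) 13100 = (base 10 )5696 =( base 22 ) BGK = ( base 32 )5i0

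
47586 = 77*618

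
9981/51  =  195 + 12/17 = 195.71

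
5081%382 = 115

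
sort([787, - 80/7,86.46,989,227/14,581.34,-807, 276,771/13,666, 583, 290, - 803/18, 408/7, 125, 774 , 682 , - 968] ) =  [ - 968,-807, - 803/18,-80/7, 227/14,408/7,771/13,86.46,  125, 276, 290,581.34, 583,666, 682,  774,787,989 ] 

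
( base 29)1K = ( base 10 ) 49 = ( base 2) 110001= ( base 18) 2D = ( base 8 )61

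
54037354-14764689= 39272665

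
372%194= 178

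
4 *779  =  3116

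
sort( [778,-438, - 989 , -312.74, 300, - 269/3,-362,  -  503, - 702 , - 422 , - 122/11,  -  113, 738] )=[  -  989, - 702,  -  503,-438,  -  422,-362, - 312.74, - 113, -269/3 , - 122/11,300, 738,  778]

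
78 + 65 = 143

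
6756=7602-846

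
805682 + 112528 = 918210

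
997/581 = 1 + 416/581=1.72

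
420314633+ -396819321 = 23495312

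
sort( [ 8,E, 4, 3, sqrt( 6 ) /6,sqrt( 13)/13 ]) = [ sqrt( 13)/13 , sqrt( 6) /6,E, 3,  4, 8 ]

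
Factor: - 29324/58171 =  - 2^2*7331^1 *58171^(-1 ) 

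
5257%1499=760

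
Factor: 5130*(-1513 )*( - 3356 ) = 2^3 * 3^3*5^1*17^1*19^1*89^1 * 839^1 = 26048231640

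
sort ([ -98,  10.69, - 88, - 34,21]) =[ - 98,-88 , - 34,10.69,21 ] 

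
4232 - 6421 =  - 2189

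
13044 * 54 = 704376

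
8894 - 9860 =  - 966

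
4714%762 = 142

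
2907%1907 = 1000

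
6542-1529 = 5013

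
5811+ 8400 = 14211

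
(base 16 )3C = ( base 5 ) 220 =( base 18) 36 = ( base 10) 60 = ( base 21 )2i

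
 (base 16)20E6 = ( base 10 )8422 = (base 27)bep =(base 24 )EEM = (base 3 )102112221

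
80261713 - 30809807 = 49451906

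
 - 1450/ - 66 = 21+ 32/33 = 21.97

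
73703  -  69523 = 4180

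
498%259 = 239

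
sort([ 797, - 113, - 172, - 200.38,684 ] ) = [  -  200.38, - 172, - 113, 684,797 ]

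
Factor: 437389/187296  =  2^( - 5)*3^(  -  1 )*1951^( - 1 ) * 437389^1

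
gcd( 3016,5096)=104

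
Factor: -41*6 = -246= - 2^1* 3^1*41^1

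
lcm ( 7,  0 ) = 0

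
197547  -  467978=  - 270431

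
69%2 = 1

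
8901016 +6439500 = 15340516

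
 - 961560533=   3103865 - 964664398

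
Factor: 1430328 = 2^3 * 3^1*61^1*977^1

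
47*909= 42723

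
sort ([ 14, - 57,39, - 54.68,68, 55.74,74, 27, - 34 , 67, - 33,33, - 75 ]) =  [ - 75,-57, - 54.68, - 34, - 33,14 , 27, 33,39,55.74,67, 68,74]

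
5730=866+4864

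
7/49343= 1/7049 = 0.00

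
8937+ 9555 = 18492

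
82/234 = 41/117 = 0.35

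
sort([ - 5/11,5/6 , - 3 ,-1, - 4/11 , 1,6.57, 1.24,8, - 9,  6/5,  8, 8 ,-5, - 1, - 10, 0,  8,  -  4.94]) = [ - 10,- 9, - 5, - 4.94 ,-3, - 1, - 1, - 5/11, - 4/11, 0, 5/6, 1 , 6/5  ,  1.24,  6.57, 8,  8, 8, 8] 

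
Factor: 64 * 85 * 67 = 364480 = 2^6*5^1*17^1*67^1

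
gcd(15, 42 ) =3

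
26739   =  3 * 8913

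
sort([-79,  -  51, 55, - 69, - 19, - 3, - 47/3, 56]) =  [ - 79, - 69, - 51 , - 19, - 47/3,- 3,55,56] 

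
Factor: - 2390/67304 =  -2^( - 2)*5^1*47^ ( -1 )*179^(  -  1)*239^1 = -1195/33652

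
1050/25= 42 = 42.00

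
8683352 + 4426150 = 13109502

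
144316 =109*1324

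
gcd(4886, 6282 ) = 698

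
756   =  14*54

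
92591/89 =92591/89 = 1040.35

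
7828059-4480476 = 3347583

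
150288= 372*404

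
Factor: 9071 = 47^1*193^1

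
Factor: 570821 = 570821^1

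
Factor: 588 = 2^2*3^1*7^2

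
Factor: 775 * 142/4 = 55025/2 =2^( - 1)*5^2* 31^1*71^1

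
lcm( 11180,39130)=78260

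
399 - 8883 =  - 8484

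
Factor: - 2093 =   -  7^1*13^1 * 23^1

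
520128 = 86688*6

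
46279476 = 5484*8439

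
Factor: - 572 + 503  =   -3^1*23^1 = - 69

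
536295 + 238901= 775196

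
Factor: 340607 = 23^1 * 59^1*251^1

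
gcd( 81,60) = 3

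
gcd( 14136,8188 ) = 4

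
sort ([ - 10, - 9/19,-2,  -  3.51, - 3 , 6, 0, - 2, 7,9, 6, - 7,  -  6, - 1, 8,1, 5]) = [ - 10, - 7, - 6,-3.51, - 3,-2 ,  -  2 ,  -  1, - 9/19,0,1,5,6, 6, 7, 8, 9 ]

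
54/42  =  1 + 2/7= 1.29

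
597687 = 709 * 843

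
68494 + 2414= 70908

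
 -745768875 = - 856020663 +110251788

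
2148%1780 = 368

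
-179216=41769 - 220985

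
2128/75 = 28 + 28/75=28.37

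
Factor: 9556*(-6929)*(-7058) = 467335052392 =2^3* 13^2*41^1*2389^1*3529^1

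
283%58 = 51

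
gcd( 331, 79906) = 1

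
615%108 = 75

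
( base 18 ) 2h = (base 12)45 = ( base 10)53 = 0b110101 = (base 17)32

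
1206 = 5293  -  4087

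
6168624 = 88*70098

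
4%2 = 0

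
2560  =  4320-1760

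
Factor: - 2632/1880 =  - 5^( - 1) * 7^1 = - 7/5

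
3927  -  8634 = - 4707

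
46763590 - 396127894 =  - 349364304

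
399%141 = 117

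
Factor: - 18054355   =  - 5^1*11^1 * 103^1 * 3187^1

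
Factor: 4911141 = 3^1*71^1*23057^1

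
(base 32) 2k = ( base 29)2q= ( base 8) 124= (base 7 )150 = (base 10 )84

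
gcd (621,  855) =9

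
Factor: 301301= 7^2 * 11^1*13^1 *43^1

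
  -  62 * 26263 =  - 1628306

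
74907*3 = 224721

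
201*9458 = 1901058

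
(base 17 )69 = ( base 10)111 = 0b1101111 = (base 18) 63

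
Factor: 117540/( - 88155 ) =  - 4/3 = -2^2*3^(-1)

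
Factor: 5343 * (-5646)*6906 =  - 208330387668 = -2^2*3^3 * 13^1 *137^1 * 941^1*1151^1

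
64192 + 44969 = 109161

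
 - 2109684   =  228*(-9253) 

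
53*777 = 41181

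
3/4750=3/4750= 0.00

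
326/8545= 326/8545=   0.04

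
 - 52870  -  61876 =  - 114746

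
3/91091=3/91091 = 0.00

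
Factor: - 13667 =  - 79^1*173^1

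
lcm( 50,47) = 2350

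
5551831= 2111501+3440330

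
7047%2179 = 510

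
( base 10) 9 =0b1001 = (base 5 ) 14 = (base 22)9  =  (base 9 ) 10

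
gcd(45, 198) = 9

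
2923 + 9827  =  12750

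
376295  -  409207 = -32912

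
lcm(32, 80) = 160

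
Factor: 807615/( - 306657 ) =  - 5^1*13^( - 1 )*131^1*137^1*2621^( - 1 ) = - 89735/34073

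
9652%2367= 184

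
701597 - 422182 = 279415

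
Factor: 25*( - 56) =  - 2^3*5^2*7^1  =  - 1400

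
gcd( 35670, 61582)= 82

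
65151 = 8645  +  56506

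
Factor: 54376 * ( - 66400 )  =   - 3610566400 = - 2^8*5^2*7^1*83^1*971^1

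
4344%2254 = 2090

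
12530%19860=12530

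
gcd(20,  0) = 20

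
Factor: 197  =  197^1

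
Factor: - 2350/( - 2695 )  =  2^1*5^1*7^(  -  2 ) * 11^(-1)  *47^1 =470/539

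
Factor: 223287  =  3^1*263^1*283^1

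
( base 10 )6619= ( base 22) DEJ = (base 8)14733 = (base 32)6er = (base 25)aej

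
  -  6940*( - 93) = 645420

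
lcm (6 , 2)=6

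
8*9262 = 74096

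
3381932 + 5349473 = 8731405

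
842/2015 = 842/2015 = 0.42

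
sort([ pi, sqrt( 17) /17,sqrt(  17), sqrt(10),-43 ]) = [ - 43, sqrt( 17 ) /17, pi,sqrt( 10),sqrt( 17 ) ] 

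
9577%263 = 109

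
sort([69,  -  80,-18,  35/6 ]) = [ - 80,-18,35/6, 69 ] 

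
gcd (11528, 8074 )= 22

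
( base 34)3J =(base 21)5g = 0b1111001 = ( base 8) 171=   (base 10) 121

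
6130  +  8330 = 14460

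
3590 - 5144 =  - 1554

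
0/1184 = 0 = 0.00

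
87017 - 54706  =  32311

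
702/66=117/11 = 10.64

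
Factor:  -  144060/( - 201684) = 5/7= 5^1*7^( - 1)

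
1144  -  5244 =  - 4100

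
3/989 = 3/989 =0.00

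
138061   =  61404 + 76657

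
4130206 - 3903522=226684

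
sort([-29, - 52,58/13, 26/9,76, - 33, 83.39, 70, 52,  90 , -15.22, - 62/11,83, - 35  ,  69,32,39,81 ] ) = [-52, - 35, - 33,- 29, - 15.22, - 62/11 , 26/9,  58/13, 32,39, 52,69,70,76,  81, 83,83.39, 90] 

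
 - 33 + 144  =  111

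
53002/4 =26501/2 =13250.50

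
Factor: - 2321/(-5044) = 2^( - 2 ) * 11^1*13^ ( - 1) * 97^ ( - 1) * 211^1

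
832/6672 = 52/417 =0.12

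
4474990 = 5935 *754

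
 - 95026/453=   -  210 + 104/453 = -209.77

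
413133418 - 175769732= 237363686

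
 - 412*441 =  -181692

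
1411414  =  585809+825605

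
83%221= 83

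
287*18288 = 5248656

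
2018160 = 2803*720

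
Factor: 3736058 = 2^1 * 31^1*60259^1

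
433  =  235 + 198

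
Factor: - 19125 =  - 3^2*5^3 * 17^1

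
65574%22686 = 20202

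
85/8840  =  1/104 = 0.01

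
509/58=8 + 45/58  =  8.78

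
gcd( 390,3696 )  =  6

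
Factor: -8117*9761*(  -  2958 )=2^1*3^1*17^1 *29^1*43^1*227^1*8117^1 = 234362449446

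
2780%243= 107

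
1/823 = 1/823 = 0.00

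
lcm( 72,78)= 936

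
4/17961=4/17961= 0.00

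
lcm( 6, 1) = 6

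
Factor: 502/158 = 79^( - 1 )*251^1 = 251/79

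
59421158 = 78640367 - 19219209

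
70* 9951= 696570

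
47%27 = 20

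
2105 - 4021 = - 1916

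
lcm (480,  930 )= 14880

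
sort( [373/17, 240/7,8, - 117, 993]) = [ - 117, 8, 373/17,240/7,993 ] 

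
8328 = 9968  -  1640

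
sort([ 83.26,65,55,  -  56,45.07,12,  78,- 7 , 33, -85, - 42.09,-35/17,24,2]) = [-85, - 56, - 42.09,  -  7,-35/17,2, 12, 24,33,  45.07,55,65,78,83.26 ]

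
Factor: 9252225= 3^5*5^2*1523^1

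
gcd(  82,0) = 82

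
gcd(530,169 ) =1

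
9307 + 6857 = 16164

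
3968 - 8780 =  - 4812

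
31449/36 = 873 + 7/12 = 873.58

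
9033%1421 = 507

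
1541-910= 631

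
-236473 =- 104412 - 132061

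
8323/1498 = 1189/214=5.56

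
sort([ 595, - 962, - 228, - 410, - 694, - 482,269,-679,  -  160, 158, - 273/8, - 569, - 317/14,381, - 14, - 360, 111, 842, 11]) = [  -  962,  -  694, -679, - 569, - 482, - 410,-360,-228 ,  -  160,  -  273/8, - 317/14,-14,  11, 111,158, 269,381,595,842 ]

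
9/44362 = 9/44362 = 0.00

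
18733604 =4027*4652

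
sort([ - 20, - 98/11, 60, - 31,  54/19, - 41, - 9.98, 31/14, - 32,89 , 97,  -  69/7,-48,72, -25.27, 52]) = [ - 48, - 41, - 32, - 31, - 25.27, - 20, -9.98,  -  69/7, - 98/11,31/14, 54/19, 52, 60,72, 89,97]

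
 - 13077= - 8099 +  - 4978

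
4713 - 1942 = 2771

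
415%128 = 31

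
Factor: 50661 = 3^2*13^1*433^1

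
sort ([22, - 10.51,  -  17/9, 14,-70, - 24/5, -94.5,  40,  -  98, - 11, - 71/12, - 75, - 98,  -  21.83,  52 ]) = [  -  98, - 98, - 94.5,  -  75, - 70, - 21.83, - 11 ,-10.51, - 71/12,-24/5, - 17/9, 14,22, 40,52]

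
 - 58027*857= - 49729139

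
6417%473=268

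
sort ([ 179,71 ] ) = [71,  179 ] 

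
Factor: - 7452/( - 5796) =3^2*7^(-1) = 9/7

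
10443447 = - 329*( - 31743 ) 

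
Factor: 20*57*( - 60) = -68400 = - 2^4 * 3^2 *5^2*19^1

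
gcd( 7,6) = 1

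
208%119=89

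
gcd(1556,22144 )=4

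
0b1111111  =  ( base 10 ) 127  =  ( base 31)43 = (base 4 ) 1333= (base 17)78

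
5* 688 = 3440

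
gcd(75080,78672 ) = 8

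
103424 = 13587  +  89837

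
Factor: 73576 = 2^3*17^1 * 541^1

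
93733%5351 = 2766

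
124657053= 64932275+59724778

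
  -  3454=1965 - 5419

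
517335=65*7959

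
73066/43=1699+9/43=1699.21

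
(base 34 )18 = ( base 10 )42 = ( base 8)52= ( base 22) 1k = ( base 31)1b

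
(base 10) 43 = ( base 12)37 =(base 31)1c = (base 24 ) 1J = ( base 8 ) 53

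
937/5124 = 937/5124 = 0.18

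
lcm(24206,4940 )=242060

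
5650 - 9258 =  - 3608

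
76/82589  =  76/82589=   0.00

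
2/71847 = 2/71847 = 0.00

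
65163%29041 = 7081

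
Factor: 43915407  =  3^1*3547^1*4127^1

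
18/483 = 6/161 = 0.04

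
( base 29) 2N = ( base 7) 144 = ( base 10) 81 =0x51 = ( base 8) 121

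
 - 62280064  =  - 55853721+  - 6426343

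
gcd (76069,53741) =1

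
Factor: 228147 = 3^1 * 113^1*673^1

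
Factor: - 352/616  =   - 4/7 =- 2^2*7^( - 1 ) 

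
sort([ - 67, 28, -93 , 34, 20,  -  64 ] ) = [ - 93,- 67, - 64 , 20, 28, 34]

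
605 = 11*55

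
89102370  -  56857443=32244927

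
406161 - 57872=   348289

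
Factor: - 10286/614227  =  -2^1*17^( - 1)*37^1 *139^1*36131^( - 1 )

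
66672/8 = 8334 = 8334.00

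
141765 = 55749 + 86016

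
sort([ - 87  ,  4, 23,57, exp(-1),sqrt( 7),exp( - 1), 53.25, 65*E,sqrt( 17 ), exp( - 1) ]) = [ -87,exp(- 1),exp(-1), exp( - 1),sqrt( 7),4, sqrt( 17),23,53.25, 57, 65*E] 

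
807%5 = 2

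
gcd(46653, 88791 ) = 3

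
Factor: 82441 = 19^1*4339^1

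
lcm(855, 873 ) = 82935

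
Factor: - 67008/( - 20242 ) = 96/29 = 2^5*3^1*29^( - 1)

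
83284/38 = 41642/19=   2191.68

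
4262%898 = 670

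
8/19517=8/19517 = 0.00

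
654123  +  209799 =863922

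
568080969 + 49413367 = 617494336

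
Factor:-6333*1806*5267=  - 2^1*3^2*7^1*23^1*43^1*229^1*2111^1=-60240775266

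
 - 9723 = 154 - 9877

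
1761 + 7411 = 9172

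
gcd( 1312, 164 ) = 164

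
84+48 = 132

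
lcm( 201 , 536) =1608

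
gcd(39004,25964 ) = 4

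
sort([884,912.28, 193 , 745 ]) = [ 193  ,  745,884, 912.28 ]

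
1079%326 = 101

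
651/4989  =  217/1663 = 0.13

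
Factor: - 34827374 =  - 2^1*3343^1*5209^1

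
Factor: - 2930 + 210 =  - 2^5*5^1*17^1=-2720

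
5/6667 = 5/6667= 0.00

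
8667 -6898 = 1769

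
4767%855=492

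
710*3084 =2189640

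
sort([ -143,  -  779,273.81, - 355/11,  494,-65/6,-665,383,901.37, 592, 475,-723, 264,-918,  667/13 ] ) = [ -918,-779,-723,-665, - 143,-355/11, - 65/6 , 667/13,264, 273.81, 383,475,494,592,901.37 ] 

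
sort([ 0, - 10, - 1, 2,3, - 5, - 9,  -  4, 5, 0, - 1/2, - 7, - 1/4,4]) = [ - 10,-9, - 7 , - 5,-4, - 1, - 1/2, - 1/4, 0, 0,2, 3, 4 , 5]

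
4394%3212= 1182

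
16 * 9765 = 156240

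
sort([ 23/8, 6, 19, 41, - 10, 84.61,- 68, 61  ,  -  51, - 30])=[ - 68,-51, - 30, - 10, 23/8,6, 19, 41,61, 84.61]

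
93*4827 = 448911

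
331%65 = 6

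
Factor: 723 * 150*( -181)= - 2^1*3^2*5^2*181^1 *241^1 = - 19629450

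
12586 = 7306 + 5280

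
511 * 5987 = 3059357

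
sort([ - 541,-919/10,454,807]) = [ - 541, - 919/10,454, 807 ]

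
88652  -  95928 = -7276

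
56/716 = 14/179 = 0.08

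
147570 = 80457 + 67113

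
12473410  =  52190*239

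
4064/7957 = 4064/7957 = 0.51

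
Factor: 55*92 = 5060 = 2^2*5^1*11^1*23^1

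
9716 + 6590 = 16306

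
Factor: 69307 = 7^1*9901^1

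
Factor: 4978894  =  2^1*29^1 *85843^1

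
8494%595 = 164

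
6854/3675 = 6854/3675 = 1.87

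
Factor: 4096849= 47^1 * 67^1 * 1301^1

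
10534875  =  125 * 84279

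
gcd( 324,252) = 36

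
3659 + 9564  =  13223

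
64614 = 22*2937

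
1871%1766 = 105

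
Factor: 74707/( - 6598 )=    - 2^(-1)*3299^(-1)*74707^1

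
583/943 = 583/943 = 0.62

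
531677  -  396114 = 135563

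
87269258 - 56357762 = 30911496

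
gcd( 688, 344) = 344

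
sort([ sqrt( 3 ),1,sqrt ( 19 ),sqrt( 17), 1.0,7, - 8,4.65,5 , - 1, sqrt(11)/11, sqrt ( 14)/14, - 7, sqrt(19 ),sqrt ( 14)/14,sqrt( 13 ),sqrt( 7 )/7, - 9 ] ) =[ - 9, - 8, - 7, - 1, sqrt( 14) /14,sqrt( 14)/14,sqrt( 11) /11,  sqrt(7)/7,1, 1.0,sqrt(3 ),sqrt( 13),sqrt( 17),sqrt ( 19 ),sqrt( 19),4.65, 5 , 7] 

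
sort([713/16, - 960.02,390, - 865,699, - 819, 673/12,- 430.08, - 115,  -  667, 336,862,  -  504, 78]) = [ - 960.02, - 865,-819, - 667, - 504  , - 430.08,-115, 713/16, 673/12,78,336 , 390,699, 862]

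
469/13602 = 469/13602 = 0.03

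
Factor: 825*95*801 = 62778375 = 3^3*5^3*11^1*19^1*89^1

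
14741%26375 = 14741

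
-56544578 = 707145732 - 763690310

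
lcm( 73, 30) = 2190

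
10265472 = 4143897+6121575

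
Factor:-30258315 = -3^2* 5^1*359^1*1873^1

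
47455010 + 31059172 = 78514182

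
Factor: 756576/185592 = 852/209 = 2^2*3^1*11^( - 1)*19^(-1)*71^1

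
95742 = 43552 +52190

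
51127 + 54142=105269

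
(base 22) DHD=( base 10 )6679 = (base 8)15027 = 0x1A17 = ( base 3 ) 100011101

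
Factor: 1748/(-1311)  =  -4/3=- 2^2*3^( - 1)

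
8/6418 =4/3209  =  0.00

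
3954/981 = 1318/327  =  4.03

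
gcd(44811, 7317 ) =9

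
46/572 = 23/286 = 0.08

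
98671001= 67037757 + 31633244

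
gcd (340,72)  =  4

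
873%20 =13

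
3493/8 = 436  +  5/8 = 436.62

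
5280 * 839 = 4429920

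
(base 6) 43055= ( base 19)G4F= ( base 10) 5867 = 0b1011011101011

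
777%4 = 1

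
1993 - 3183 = - 1190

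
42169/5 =8433 + 4/5 = 8433.80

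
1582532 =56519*28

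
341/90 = 341/90 = 3.79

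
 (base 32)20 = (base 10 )64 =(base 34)1u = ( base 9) 71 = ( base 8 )100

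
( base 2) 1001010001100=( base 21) ag2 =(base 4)1022030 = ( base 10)4748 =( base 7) 16562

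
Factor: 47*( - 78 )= - 2^1*3^1*13^1 * 47^1 = - 3666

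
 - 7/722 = - 1 + 715/722=- 0.01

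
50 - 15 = 35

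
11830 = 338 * 35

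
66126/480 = 11021/80 = 137.76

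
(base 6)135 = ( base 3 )2012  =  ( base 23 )2d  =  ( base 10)59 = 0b111011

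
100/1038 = 50/519 = 0.10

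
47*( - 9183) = -431601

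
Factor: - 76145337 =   -  3^2*8460593^1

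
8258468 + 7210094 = 15468562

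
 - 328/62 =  - 164/31 = - 5.29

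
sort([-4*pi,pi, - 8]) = [ - 4*pi, - 8,pi ]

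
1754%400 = 154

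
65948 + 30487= 96435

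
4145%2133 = 2012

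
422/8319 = 422/8319 = 0.05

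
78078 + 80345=158423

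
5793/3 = 1931 = 1931.00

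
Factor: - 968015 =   -  5^1*193603^1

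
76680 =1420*54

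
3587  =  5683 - 2096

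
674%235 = 204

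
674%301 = 72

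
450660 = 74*6090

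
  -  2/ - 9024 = 1/4512 = 0.00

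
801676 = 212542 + 589134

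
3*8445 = 25335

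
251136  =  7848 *32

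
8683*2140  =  18581620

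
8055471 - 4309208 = 3746263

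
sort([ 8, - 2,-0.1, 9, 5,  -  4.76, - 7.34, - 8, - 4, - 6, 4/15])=[  -  8, - 7.34, - 6, - 4.76,-4,  -  2, - 0.1, 4/15, 5, 8,  9]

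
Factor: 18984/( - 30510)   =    -  2^2 * 3^(  -  2) * 5^(-1)*7^1 = -28/45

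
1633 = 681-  - 952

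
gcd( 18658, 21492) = 2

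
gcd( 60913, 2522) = 1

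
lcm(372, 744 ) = 744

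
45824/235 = 45824/235 = 195.00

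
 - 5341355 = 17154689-22496044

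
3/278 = 3/278 = 0.01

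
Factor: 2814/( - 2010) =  - 5^( - 1 ) * 7^1 = - 7/5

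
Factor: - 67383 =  - 3^2*7487^1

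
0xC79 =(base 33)2up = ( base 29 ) 3n3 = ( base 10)3193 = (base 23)60j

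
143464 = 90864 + 52600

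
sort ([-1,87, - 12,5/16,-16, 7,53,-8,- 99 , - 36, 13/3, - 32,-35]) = [ - 99,  -  36, - 35, - 32,-16  , - 12 , - 8,-1,5/16 , 13/3, 7, 53,87] 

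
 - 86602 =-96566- - 9964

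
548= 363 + 185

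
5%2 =1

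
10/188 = 5/94=0.05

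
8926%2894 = 244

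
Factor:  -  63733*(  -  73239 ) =3^1*17^1 * 23^1*163^1*24413^1 = 4667741187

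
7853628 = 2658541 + 5195087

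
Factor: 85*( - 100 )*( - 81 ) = 688500 = 2^2*3^4*5^3*17^1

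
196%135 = 61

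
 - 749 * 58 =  - 43442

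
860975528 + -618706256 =242269272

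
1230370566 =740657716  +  489712850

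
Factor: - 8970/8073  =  -10/9=- 2^1 * 3^(  -  2)*5^1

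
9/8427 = 3/2809  =  0.00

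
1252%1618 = 1252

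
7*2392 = 16744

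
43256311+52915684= 96171995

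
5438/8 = 679 + 3/4 = 679.75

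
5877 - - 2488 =8365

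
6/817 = 6/817=   0.01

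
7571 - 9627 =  - 2056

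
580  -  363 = 217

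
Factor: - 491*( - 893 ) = 438463 = 19^1 * 47^1 * 491^1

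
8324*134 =1115416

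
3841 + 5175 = 9016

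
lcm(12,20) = 60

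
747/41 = 747/41=18.22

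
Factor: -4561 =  - 4561^1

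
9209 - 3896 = 5313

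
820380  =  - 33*(  -  24860 ) 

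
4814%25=14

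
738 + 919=1657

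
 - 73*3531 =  - 257763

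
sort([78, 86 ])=[ 78, 86]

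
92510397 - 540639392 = - 448128995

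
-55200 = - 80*690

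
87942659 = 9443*9313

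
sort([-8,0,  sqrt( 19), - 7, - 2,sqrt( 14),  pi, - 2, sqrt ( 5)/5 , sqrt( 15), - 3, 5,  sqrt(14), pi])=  [ - 8, - 7, - 3, -2, - 2,0,sqrt( 5)/5,  pi,  pi,sqrt(14), sqrt ( 14),sqrt( 15), sqrt(19), 5] 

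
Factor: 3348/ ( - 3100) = -27/25  =  - 3^3*5^(-2) 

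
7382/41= 7382/41 = 180.05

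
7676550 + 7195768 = 14872318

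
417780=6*69630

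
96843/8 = 12105+3/8 = 12105.38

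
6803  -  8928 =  - 2125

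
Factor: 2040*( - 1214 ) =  - 2^4*3^1*5^1*17^1*607^1 = - 2476560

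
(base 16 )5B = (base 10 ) 91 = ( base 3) 10101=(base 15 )61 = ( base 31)2t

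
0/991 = 0 = 0.00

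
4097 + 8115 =12212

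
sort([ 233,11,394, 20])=[11,20, 233,394]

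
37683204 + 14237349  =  51920553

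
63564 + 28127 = 91691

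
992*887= 879904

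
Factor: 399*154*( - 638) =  - 2^2*3^1*7^2*11^2*19^1 * 29^1= - 39202548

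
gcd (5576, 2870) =82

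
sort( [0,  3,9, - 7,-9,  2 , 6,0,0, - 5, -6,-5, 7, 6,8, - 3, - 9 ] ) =[-9, - 9, - 7,-6, - 5,-5, - 3,0,  0,0,2,3, 6,  6,  7, 8,  9]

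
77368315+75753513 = 153121828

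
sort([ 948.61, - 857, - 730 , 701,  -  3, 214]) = [ - 857, - 730, - 3, 214, 701,948.61 ]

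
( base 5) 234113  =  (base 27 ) bni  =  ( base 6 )104030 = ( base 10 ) 8658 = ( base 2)10000111010010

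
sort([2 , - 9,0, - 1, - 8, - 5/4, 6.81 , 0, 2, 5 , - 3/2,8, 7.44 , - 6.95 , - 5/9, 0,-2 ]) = [- 9, - 8, - 6.95, - 2, - 3/2, - 5/4 , - 1, - 5/9, 0 , 0 , 0, 2,2, 5,6.81, 7.44, 8 ]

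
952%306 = 34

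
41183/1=41183=41183.00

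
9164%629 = 358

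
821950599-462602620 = 359347979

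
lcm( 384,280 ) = 13440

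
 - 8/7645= - 8/7645=-  0.00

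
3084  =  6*514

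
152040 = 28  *5430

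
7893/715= 11 + 28/715 = 11.04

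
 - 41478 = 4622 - 46100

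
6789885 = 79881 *85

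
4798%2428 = 2370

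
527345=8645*61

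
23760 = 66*360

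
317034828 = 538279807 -221244979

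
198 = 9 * 22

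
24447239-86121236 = -61673997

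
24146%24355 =24146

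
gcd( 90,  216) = 18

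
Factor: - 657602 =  - 2^1*11^1*71^1*421^1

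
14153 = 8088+6065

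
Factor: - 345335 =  - 5^1*69067^1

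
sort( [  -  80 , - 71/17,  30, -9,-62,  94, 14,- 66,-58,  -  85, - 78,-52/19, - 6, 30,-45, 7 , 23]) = [ - 85,-80,-78,-66,-62, - 58, - 45,-9,-6, - 71/17, - 52/19, 7,  14,23, 30, 30,  94 ]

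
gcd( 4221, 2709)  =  63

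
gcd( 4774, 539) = 77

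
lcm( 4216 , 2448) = 75888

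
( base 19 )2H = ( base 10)55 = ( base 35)1K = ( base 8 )67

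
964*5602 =5400328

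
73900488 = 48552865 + 25347623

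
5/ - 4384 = -1 + 4379/4384 = - 0.00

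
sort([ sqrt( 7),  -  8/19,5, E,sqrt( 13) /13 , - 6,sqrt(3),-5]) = [ - 6,  -  5, - 8/19, sqrt( 13)/13, sqrt( 3),  sqrt( 7 ),E, 5]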